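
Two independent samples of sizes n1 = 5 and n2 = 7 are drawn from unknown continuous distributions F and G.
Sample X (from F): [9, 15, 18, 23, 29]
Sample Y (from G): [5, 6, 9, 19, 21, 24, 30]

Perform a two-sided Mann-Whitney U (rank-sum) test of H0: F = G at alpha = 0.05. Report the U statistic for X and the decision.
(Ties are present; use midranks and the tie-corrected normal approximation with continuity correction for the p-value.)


Step 1: Combine and sort all 12 observations; assign midranks.
sorted (value, group): (5,Y), (6,Y), (9,X), (9,Y), (15,X), (18,X), (19,Y), (21,Y), (23,X), (24,Y), (29,X), (30,Y)
ranks: 5->1, 6->2, 9->3.5, 9->3.5, 15->5, 18->6, 19->7, 21->8, 23->9, 24->10, 29->11, 30->12
Step 2: Rank sum for X: R1 = 3.5 + 5 + 6 + 9 + 11 = 34.5.
Step 3: U_X = R1 - n1(n1+1)/2 = 34.5 - 5*6/2 = 34.5 - 15 = 19.5.
       U_Y = n1*n2 - U_X = 35 - 19.5 = 15.5.
Step 4: Ties are present, so use the tie-corrected normal approximation (with continuity correction) for the p-value.
Step 5: p-value = 0.807210; compare to alpha = 0.05. fail to reject H0.

U_X = 19.5, p = 0.807210, fail to reject H0 at alpha = 0.05.


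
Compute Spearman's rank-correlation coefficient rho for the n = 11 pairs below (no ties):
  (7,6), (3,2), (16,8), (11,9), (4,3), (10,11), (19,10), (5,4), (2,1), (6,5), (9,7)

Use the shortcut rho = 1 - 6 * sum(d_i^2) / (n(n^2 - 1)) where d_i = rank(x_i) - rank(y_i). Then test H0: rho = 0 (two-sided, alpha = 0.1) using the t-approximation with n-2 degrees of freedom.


Step 1: Rank x and y separately (midranks; no ties here).
rank(x): 7->6, 3->2, 16->10, 11->9, 4->3, 10->8, 19->11, 5->4, 2->1, 6->5, 9->7
rank(y): 6->6, 2->2, 8->8, 9->9, 3->3, 11->11, 10->10, 4->4, 1->1, 5->5, 7->7
Step 2: d_i = R_x(i) - R_y(i); compute d_i^2.
  (6-6)^2=0, (2-2)^2=0, (10-8)^2=4, (9-9)^2=0, (3-3)^2=0, (8-11)^2=9, (11-10)^2=1, (4-4)^2=0, (1-1)^2=0, (5-5)^2=0, (7-7)^2=0
sum(d^2) = 14.
Step 3: rho = 1 - 6*14 / (11*(11^2 - 1)) = 1 - 84/1320 = 0.936364.
Step 4: Under H0, t = rho * sqrt((n-2)/(1-rho^2)) = 8.0024 ~ t(9).
Step 5: Two-sided p-value from the t-distribution with 9 df = 0.000022.
Step 6: alpha = 0.1. reject H0.

rho = 0.9364, p = 0.000022, reject H0 at alpha = 0.1.


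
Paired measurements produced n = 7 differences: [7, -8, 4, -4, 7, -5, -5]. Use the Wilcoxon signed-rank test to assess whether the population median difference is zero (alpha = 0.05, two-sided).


Step 1: Drop any zero differences (none here) and take |d_i|.
|d| = [7, 8, 4, 4, 7, 5, 5]
Step 2: Midrank |d_i| (ties get averaged ranks).
ranks: |7|->5.5, |8|->7, |4|->1.5, |4|->1.5, |7|->5.5, |5|->3.5, |5|->3.5
Step 3: Attach original signs; sum ranks with positive sign and with negative sign.
W+ = 5.5 + 1.5 + 5.5 = 12.5
W- = 7 + 1.5 + 3.5 + 3.5 = 15.5
(Check: W+ + W- = 28 should equal n(n+1)/2 = 28.)
Step 4: Test statistic W = min(W+, W-) = 12.5.
Step 5: Ties in |d|, so use the tie-corrected normal approximation.
        E[W] = n(n+1)/4 = 7*8/4 = 14.
        Tie groups: |d|=4 (t=2), |d|=5 (t=2), |d|=7 (t=2); sum(t^3 - t) = 18.
        Var[W] = n(n+1)(2n+1)/24 - sum(t^3-t)/48 = 840/24 - 18/48 = 34.625.
        z = (W - E[W]) / sqrt(Var[W]) = (12.5 - 14) / 5.8843 = -0.2549.
        Two-sided p = 2*Phi(z) = 0.798788.
Step 6: alpha = 0.05. fail to reject H0.

W+ = 12.5, W- = 15.5, W = min = 12.5, p = 0.798788, fail to reject H0.


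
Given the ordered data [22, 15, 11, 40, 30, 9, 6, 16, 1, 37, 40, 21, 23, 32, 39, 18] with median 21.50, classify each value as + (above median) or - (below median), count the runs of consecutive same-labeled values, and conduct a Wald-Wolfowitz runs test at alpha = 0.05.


Step 1: Compute median = 21.50; label A = above, B = below.
Labels in order: ABBAABBBBAABAAAB  (n_A = 8, n_B = 8)
Step 2: Count runs R = 8.
Step 3: Under H0 (random ordering), E[R] = 2*n_A*n_B/(n_A+n_B) + 1 = 2*8*8/16 + 1 = 9.0000.
        Var[R] = 2*n_A*n_B*(2*n_A*n_B - n_A - n_B) / ((n_A+n_B)^2 * (n_A+n_B-1)) = 14336/3840 = 3.7333.
        SD[R] = 1.9322.
Step 4: Continuity-corrected z = (R + 0.5 - E[R]) / SD[R] = (8 + 0.5 - 9.0000) / 1.9322 = -0.2588.
Step 5: Two-sided p-value via normal approximation = 2*(1 - Phi(|z|)) = 0.795809.
Step 6: alpha = 0.05. fail to reject H0.

R = 8, z = -0.2588, p = 0.795809, fail to reject H0.


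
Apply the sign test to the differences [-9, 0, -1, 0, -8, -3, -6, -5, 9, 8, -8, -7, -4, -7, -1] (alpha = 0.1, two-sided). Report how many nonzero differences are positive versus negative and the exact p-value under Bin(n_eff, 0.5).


Step 1: Discard zero differences. Original n = 15; n_eff = number of nonzero differences = 13.
Nonzero differences (with sign): -9, -1, -8, -3, -6, -5, +9, +8, -8, -7, -4, -7, -1
Step 2: Count signs: positive = 2, negative = 11.
Step 3: Under H0: P(positive) = 0.5, so the number of positives S ~ Bin(13, 0.5).
Step 4: Two-sided exact p-value = sum of Bin(13,0.5) probabilities at or below the observed probability = 0.022461.
Step 5: alpha = 0.1. reject H0.

n_eff = 13, pos = 2, neg = 11, p = 0.022461, reject H0.


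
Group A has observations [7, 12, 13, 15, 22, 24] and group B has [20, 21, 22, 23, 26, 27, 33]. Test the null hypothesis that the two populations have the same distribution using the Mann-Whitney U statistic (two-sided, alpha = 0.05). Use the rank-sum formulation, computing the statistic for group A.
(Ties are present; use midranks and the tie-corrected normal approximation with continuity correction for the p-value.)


Step 1: Combine and sort all 13 observations; assign midranks.
sorted (value, group): (7,X), (12,X), (13,X), (15,X), (20,Y), (21,Y), (22,X), (22,Y), (23,Y), (24,X), (26,Y), (27,Y), (33,Y)
ranks: 7->1, 12->2, 13->3, 15->4, 20->5, 21->6, 22->7.5, 22->7.5, 23->9, 24->10, 26->11, 27->12, 33->13
Step 2: Rank sum for X: R1 = 1 + 2 + 3 + 4 + 7.5 + 10 = 27.5.
Step 3: U_X = R1 - n1(n1+1)/2 = 27.5 - 6*7/2 = 27.5 - 21 = 6.5.
       U_Y = n1*n2 - U_X = 42 - 6.5 = 35.5.
Step 4: Ties are present, so use the tie-corrected normal approximation (with continuity correction) for the p-value.
Step 5: p-value = 0.045204; compare to alpha = 0.05. reject H0.

U_X = 6.5, p = 0.045204, reject H0 at alpha = 0.05.


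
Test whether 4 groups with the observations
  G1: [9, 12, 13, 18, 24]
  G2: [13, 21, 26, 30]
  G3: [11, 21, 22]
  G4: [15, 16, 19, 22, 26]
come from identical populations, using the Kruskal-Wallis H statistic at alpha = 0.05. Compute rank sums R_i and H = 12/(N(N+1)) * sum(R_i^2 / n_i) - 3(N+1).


Step 1: Combine all N = 17 observations and assign midranks.
sorted (value, group, rank): (9,G1,1), (11,G3,2), (12,G1,3), (13,G1,4.5), (13,G2,4.5), (15,G4,6), (16,G4,7), (18,G1,8), (19,G4,9), (21,G2,10.5), (21,G3,10.5), (22,G3,12.5), (22,G4,12.5), (24,G1,14), (26,G2,15.5), (26,G4,15.5), (30,G2,17)
Step 2: Sum ranks within each group.
R_1 = 30.5 (n_1 = 5)
R_2 = 47.5 (n_2 = 4)
R_3 = 25 (n_3 = 3)
R_4 = 50 (n_4 = 5)
Step 3: H = 12/(N(N+1)) * sum(R_i^2/n_i) - 3(N+1)
     = 12/(17*18) * (30.5^2/5 + 47.5^2/4 + 25^2/3 + 50^2/5) - 3*18
     = 0.039216 * 1458.45 - 54
     = 3.193954.
Step 4: Ties present; correction factor C = 1 - 24/(17^3 - 17) = 0.995098. Corrected H = 3.193954 / 0.995098 = 3.209688.
Step 5: Under H0, H ~ chi^2(3); p-value = 0.360411.
Step 6: alpha = 0.05. fail to reject H0.

H = 3.2097, df = 3, p = 0.360411, fail to reject H0.


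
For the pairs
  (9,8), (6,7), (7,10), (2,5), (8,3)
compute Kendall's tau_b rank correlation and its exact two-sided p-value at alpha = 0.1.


Step 1: Enumerate the 10 unordered pairs (i,j) with i<j and classify each by sign(x_j-x_i) * sign(y_j-y_i).
  (1,2):dx=-3,dy=-1->C; (1,3):dx=-2,dy=+2->D; (1,4):dx=-7,dy=-3->C; (1,5):dx=-1,dy=-5->C
  (2,3):dx=+1,dy=+3->C; (2,4):dx=-4,dy=-2->C; (2,5):dx=+2,dy=-4->D; (3,4):dx=-5,dy=-5->C
  (3,5):dx=+1,dy=-7->D; (4,5):dx=+6,dy=-2->D
Step 2: C = 6, D = 4, total pairs = 10.
Step 3: tau = (C - D)/(n(n-1)/2) = (6 - 4)/10 = 0.200000.
Step 4: Exact two-sided p-value (enumerate n! = 120 permutations of y under H0): p = 0.816667.
Step 5: alpha = 0.1. fail to reject H0.

tau_b = 0.2000 (C=6, D=4), p = 0.816667, fail to reject H0.


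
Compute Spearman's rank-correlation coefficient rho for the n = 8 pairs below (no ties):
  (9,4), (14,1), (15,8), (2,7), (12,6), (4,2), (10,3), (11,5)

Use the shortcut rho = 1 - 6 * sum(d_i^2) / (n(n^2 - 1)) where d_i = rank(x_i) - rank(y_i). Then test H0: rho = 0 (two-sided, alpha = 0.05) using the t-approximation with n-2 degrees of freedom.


Step 1: Rank x and y separately (midranks; no ties here).
rank(x): 9->3, 14->7, 15->8, 2->1, 12->6, 4->2, 10->4, 11->5
rank(y): 4->4, 1->1, 8->8, 7->7, 6->6, 2->2, 3->3, 5->5
Step 2: d_i = R_x(i) - R_y(i); compute d_i^2.
  (3-4)^2=1, (7-1)^2=36, (8-8)^2=0, (1-7)^2=36, (6-6)^2=0, (2-2)^2=0, (4-3)^2=1, (5-5)^2=0
sum(d^2) = 74.
Step 3: rho = 1 - 6*74 / (8*(8^2 - 1)) = 1 - 444/504 = 0.119048.
Step 4: Under H0, t = rho * sqrt((n-2)/(1-rho^2)) = 0.2937 ~ t(6).
Step 5: Two-sided p-value from the t-distribution with 6 df = 0.778886.
Step 6: alpha = 0.05. fail to reject H0.

rho = 0.1190, p = 0.778886, fail to reject H0 at alpha = 0.05.


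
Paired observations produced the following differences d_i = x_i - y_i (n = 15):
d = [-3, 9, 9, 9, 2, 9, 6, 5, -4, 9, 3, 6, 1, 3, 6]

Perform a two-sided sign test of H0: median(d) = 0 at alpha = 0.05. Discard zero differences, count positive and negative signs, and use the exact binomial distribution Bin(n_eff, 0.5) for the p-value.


Step 1: Discard zero differences. Original n = 15; n_eff = number of nonzero differences = 15.
Nonzero differences (with sign): -3, +9, +9, +9, +2, +9, +6, +5, -4, +9, +3, +6, +1, +3, +6
Step 2: Count signs: positive = 13, negative = 2.
Step 3: Under H0: P(positive) = 0.5, so the number of positives S ~ Bin(15, 0.5).
Step 4: Two-sided exact p-value = sum of Bin(15,0.5) probabilities at or below the observed probability = 0.007385.
Step 5: alpha = 0.05. reject H0.

n_eff = 15, pos = 13, neg = 2, p = 0.007385, reject H0.


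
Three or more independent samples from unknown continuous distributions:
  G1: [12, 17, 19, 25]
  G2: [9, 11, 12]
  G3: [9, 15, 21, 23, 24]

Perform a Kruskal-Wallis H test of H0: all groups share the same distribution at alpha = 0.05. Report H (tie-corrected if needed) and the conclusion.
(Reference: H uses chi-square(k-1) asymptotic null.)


Step 1: Combine all N = 12 observations and assign midranks.
sorted (value, group, rank): (9,G2,1.5), (9,G3,1.5), (11,G2,3), (12,G1,4.5), (12,G2,4.5), (15,G3,6), (17,G1,7), (19,G1,8), (21,G3,9), (23,G3,10), (24,G3,11), (25,G1,12)
Step 2: Sum ranks within each group.
R_1 = 31.5 (n_1 = 4)
R_2 = 9 (n_2 = 3)
R_3 = 37.5 (n_3 = 5)
Step 3: H = 12/(N(N+1)) * sum(R_i^2/n_i) - 3(N+1)
     = 12/(12*13) * (31.5^2/4 + 9^2/3 + 37.5^2/5) - 3*13
     = 0.076923 * 556.312 - 39
     = 3.793269.
Step 4: Ties present; correction factor C = 1 - 12/(12^3 - 12) = 0.993007. Corrected H = 3.793269 / 0.993007 = 3.819982.
Step 5: Under H0, H ~ chi^2(2); p-value = 0.148082.
Step 6: alpha = 0.05. fail to reject H0.

H = 3.8200, df = 2, p = 0.148082, fail to reject H0.


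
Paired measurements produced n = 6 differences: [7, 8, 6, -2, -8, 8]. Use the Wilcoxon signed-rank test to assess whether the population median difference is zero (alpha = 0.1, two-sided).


Step 1: Drop any zero differences (none here) and take |d_i|.
|d| = [7, 8, 6, 2, 8, 8]
Step 2: Midrank |d_i| (ties get averaged ranks).
ranks: |7|->3, |8|->5, |6|->2, |2|->1, |8|->5, |8|->5
Step 3: Attach original signs; sum ranks with positive sign and with negative sign.
W+ = 3 + 5 + 2 + 5 = 15
W- = 1 + 5 = 6
(Check: W+ + W- = 21 should equal n(n+1)/2 = 21.)
Step 4: Test statistic W = min(W+, W-) = 6.
Step 5: Ties in |d|, so use the tie-corrected normal approximation.
        E[W] = n(n+1)/4 = 6*7/4 = 10.5.
        Tie groups: |d|=8 (t=3); sum(t^3 - t) = 24.
        Var[W] = n(n+1)(2n+1)/24 - sum(t^3-t)/48 = 546/24 - 24/48 = 22.25.
        z = (W - E[W]) / sqrt(Var[W]) = (6 - 10.5) / 4.7170 = -0.9540.
        Two-sided p = 2*Phi(z) = 0.340085.
Step 6: alpha = 0.1. fail to reject H0.

W+ = 15, W- = 6, W = min = 6, p = 0.340085, fail to reject H0.


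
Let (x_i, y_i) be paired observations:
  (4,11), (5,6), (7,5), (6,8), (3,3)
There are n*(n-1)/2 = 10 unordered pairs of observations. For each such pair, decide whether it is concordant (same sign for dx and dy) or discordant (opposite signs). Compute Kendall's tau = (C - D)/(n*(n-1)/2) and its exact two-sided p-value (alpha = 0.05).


Step 1: Enumerate the 10 unordered pairs (i,j) with i<j and classify each by sign(x_j-x_i) * sign(y_j-y_i).
  (1,2):dx=+1,dy=-5->D; (1,3):dx=+3,dy=-6->D; (1,4):dx=+2,dy=-3->D; (1,5):dx=-1,dy=-8->C
  (2,3):dx=+2,dy=-1->D; (2,4):dx=+1,dy=+2->C; (2,5):dx=-2,dy=-3->C; (3,4):dx=-1,dy=+3->D
  (3,5):dx=-4,dy=-2->C; (4,5):dx=-3,dy=-5->C
Step 2: C = 5, D = 5, total pairs = 10.
Step 3: tau = (C - D)/(n(n-1)/2) = (5 - 5)/10 = 0.000000.
Step 4: Exact two-sided p-value (enumerate n! = 120 permutations of y under H0): p = 1.000000.
Step 5: alpha = 0.05. fail to reject H0.

tau_b = 0.0000 (C=5, D=5), p = 1.000000, fail to reject H0.


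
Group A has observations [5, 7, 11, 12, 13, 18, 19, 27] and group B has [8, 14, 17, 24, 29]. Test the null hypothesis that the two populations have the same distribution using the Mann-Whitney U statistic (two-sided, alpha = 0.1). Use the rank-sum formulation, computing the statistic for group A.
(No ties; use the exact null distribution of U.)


Step 1: Combine and sort all 13 observations; assign midranks.
sorted (value, group): (5,X), (7,X), (8,Y), (11,X), (12,X), (13,X), (14,Y), (17,Y), (18,X), (19,X), (24,Y), (27,X), (29,Y)
ranks: 5->1, 7->2, 8->3, 11->4, 12->5, 13->6, 14->7, 17->8, 18->9, 19->10, 24->11, 27->12, 29->13
Step 2: Rank sum for X: R1 = 1 + 2 + 4 + 5 + 6 + 9 + 10 + 12 = 49.
Step 3: U_X = R1 - n1(n1+1)/2 = 49 - 8*9/2 = 49 - 36 = 13.
       U_Y = n1*n2 - U_X = 40 - 13 = 27.
Step 4: No ties, so the exact null distribution of U (based on enumerating the C(13,8) = 1287 equally likely rank assignments) gives the two-sided p-value.
Step 5: p-value = 0.354312; compare to alpha = 0.1. fail to reject H0.

U_X = 13, p = 0.354312, fail to reject H0 at alpha = 0.1.


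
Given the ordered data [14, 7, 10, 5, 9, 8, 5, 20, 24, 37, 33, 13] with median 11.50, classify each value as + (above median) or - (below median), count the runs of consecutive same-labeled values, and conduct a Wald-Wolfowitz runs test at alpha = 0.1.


Step 1: Compute median = 11.50; label A = above, B = below.
Labels in order: ABBBBBBAAAAA  (n_A = 6, n_B = 6)
Step 2: Count runs R = 3.
Step 3: Under H0 (random ordering), E[R] = 2*n_A*n_B/(n_A+n_B) + 1 = 2*6*6/12 + 1 = 7.0000.
        Var[R] = 2*n_A*n_B*(2*n_A*n_B - n_A - n_B) / ((n_A+n_B)^2 * (n_A+n_B-1)) = 4320/1584 = 2.7273.
        SD[R] = 1.6514.
Step 4: Continuity-corrected z = (R + 0.5 - E[R]) / SD[R] = (3 + 0.5 - 7.0000) / 1.6514 = -2.1194.
Step 5: Two-sided p-value via normal approximation = 2*(1 - Phi(|z|)) = 0.034060.
Step 6: alpha = 0.1. reject H0.

R = 3, z = -2.1194, p = 0.034060, reject H0.


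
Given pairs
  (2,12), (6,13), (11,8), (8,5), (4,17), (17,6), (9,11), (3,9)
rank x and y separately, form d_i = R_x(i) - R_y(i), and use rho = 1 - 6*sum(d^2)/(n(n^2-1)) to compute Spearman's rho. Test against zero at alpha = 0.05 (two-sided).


Step 1: Rank x and y separately (midranks; no ties here).
rank(x): 2->1, 6->4, 11->7, 8->5, 4->3, 17->8, 9->6, 3->2
rank(y): 12->6, 13->7, 8->3, 5->1, 17->8, 6->2, 11->5, 9->4
Step 2: d_i = R_x(i) - R_y(i); compute d_i^2.
  (1-6)^2=25, (4-7)^2=9, (7-3)^2=16, (5-1)^2=16, (3-8)^2=25, (8-2)^2=36, (6-5)^2=1, (2-4)^2=4
sum(d^2) = 132.
Step 3: rho = 1 - 6*132 / (8*(8^2 - 1)) = 1 - 792/504 = -0.571429.
Step 4: Under H0, t = rho * sqrt((n-2)/(1-rho^2)) = -1.7056 ~ t(6).
Step 5: Two-sided p-value from the t-distribution with 6 df = 0.138960.
Step 6: alpha = 0.05. fail to reject H0.

rho = -0.5714, p = 0.138960, fail to reject H0 at alpha = 0.05.


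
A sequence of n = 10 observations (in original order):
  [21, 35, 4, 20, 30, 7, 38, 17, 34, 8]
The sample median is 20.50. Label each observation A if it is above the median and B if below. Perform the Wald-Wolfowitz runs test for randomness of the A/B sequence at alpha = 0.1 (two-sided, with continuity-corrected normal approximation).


Step 1: Compute median = 20.50; label A = above, B = below.
Labels in order: AABBABABAB  (n_A = 5, n_B = 5)
Step 2: Count runs R = 8.
Step 3: Under H0 (random ordering), E[R] = 2*n_A*n_B/(n_A+n_B) + 1 = 2*5*5/10 + 1 = 6.0000.
        Var[R] = 2*n_A*n_B*(2*n_A*n_B - n_A - n_B) / ((n_A+n_B)^2 * (n_A+n_B-1)) = 2000/900 = 2.2222.
        SD[R] = 1.4907.
Step 4: Continuity-corrected z = (R - 0.5 - E[R]) / SD[R] = (8 - 0.5 - 6.0000) / 1.4907 = 1.0062.
Step 5: Two-sided p-value via normal approximation = 2*(1 - Phi(|z|)) = 0.314305.
Step 6: alpha = 0.1. fail to reject H0.

R = 8, z = 1.0062, p = 0.314305, fail to reject H0.


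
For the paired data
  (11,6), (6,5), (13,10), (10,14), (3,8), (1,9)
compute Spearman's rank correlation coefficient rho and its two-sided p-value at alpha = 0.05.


Step 1: Rank x and y separately (midranks; no ties here).
rank(x): 11->5, 6->3, 13->6, 10->4, 3->2, 1->1
rank(y): 6->2, 5->1, 10->5, 14->6, 8->3, 9->4
Step 2: d_i = R_x(i) - R_y(i); compute d_i^2.
  (5-2)^2=9, (3-1)^2=4, (6-5)^2=1, (4-6)^2=4, (2-3)^2=1, (1-4)^2=9
sum(d^2) = 28.
Step 3: rho = 1 - 6*28 / (6*(6^2 - 1)) = 1 - 168/210 = 0.200000.
Step 4: Under H0, t = rho * sqrt((n-2)/(1-rho^2)) = 0.4082 ~ t(4).
Step 5: Two-sided p-value from the t-distribution with 4 df = 0.704000.
Step 6: alpha = 0.05. fail to reject H0.

rho = 0.2000, p = 0.704000, fail to reject H0 at alpha = 0.05.


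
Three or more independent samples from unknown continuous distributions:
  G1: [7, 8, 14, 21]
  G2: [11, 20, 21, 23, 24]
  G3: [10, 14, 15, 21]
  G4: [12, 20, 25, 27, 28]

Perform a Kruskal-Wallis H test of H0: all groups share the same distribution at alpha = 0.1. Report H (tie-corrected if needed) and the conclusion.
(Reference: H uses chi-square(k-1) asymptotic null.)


Step 1: Combine all N = 18 observations and assign midranks.
sorted (value, group, rank): (7,G1,1), (8,G1,2), (10,G3,3), (11,G2,4), (12,G4,5), (14,G1,6.5), (14,G3,6.5), (15,G3,8), (20,G2,9.5), (20,G4,9.5), (21,G1,12), (21,G2,12), (21,G3,12), (23,G2,14), (24,G2,15), (25,G4,16), (27,G4,17), (28,G4,18)
Step 2: Sum ranks within each group.
R_1 = 21.5 (n_1 = 4)
R_2 = 54.5 (n_2 = 5)
R_3 = 29.5 (n_3 = 4)
R_4 = 65.5 (n_4 = 5)
Step 3: H = 12/(N(N+1)) * sum(R_i^2/n_i) - 3(N+1)
     = 12/(18*19) * (21.5^2/4 + 54.5^2/5 + 29.5^2/4 + 65.5^2/5) - 3*19
     = 0.035088 * 1785.22 - 57
     = 5.639474.
Step 4: Ties present; correction factor C = 1 - 36/(18^3 - 18) = 0.993808. Corrected H = 5.639474 / 0.993808 = 5.674611.
Step 5: Under H0, H ~ chi^2(3); p-value = 0.128560.
Step 6: alpha = 0.1. fail to reject H0.

H = 5.6746, df = 3, p = 0.128560, fail to reject H0.


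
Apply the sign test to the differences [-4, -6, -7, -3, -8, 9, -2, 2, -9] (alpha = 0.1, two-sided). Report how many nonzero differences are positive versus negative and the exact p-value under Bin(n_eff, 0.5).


Step 1: Discard zero differences. Original n = 9; n_eff = number of nonzero differences = 9.
Nonzero differences (with sign): -4, -6, -7, -3, -8, +9, -2, +2, -9
Step 2: Count signs: positive = 2, negative = 7.
Step 3: Under H0: P(positive) = 0.5, so the number of positives S ~ Bin(9, 0.5).
Step 4: Two-sided exact p-value = sum of Bin(9,0.5) probabilities at or below the observed probability = 0.179688.
Step 5: alpha = 0.1. fail to reject H0.

n_eff = 9, pos = 2, neg = 7, p = 0.179688, fail to reject H0.


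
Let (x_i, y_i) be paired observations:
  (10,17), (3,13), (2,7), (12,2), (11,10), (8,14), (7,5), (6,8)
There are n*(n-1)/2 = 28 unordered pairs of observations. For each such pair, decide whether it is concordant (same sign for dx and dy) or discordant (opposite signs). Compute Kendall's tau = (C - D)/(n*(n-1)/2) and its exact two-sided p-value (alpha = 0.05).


Step 1: Enumerate the 28 unordered pairs (i,j) with i<j and classify each by sign(x_j-x_i) * sign(y_j-y_i).
  (1,2):dx=-7,dy=-4->C; (1,3):dx=-8,dy=-10->C; (1,4):dx=+2,dy=-15->D; (1,5):dx=+1,dy=-7->D
  (1,6):dx=-2,dy=-3->C; (1,7):dx=-3,dy=-12->C; (1,8):dx=-4,dy=-9->C; (2,3):dx=-1,dy=-6->C
  (2,4):dx=+9,dy=-11->D; (2,5):dx=+8,dy=-3->D; (2,6):dx=+5,dy=+1->C; (2,7):dx=+4,dy=-8->D
  (2,8):dx=+3,dy=-5->D; (3,4):dx=+10,dy=-5->D; (3,5):dx=+9,dy=+3->C; (3,6):dx=+6,dy=+7->C
  (3,7):dx=+5,dy=-2->D; (3,8):dx=+4,dy=+1->C; (4,5):dx=-1,dy=+8->D; (4,6):dx=-4,dy=+12->D
  (4,7):dx=-5,dy=+3->D; (4,8):dx=-6,dy=+6->D; (5,6):dx=-3,dy=+4->D; (5,7):dx=-4,dy=-5->C
  (5,8):dx=-5,dy=-2->C; (6,7):dx=-1,dy=-9->C; (6,8):dx=-2,dy=-6->C; (7,8):dx=-1,dy=+3->D
Step 2: C = 14, D = 14, total pairs = 28.
Step 3: tau = (C - D)/(n(n-1)/2) = (14 - 14)/28 = 0.000000.
Step 4: Exact two-sided p-value (enumerate n! = 40320 permutations of y under H0): p = 1.000000.
Step 5: alpha = 0.05. fail to reject H0.

tau_b = 0.0000 (C=14, D=14), p = 1.000000, fail to reject H0.


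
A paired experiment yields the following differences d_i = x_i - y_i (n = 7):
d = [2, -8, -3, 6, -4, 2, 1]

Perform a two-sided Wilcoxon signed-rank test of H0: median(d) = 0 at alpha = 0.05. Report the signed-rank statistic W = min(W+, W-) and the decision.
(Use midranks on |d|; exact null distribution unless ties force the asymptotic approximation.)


Step 1: Drop any zero differences (none here) and take |d_i|.
|d| = [2, 8, 3, 6, 4, 2, 1]
Step 2: Midrank |d_i| (ties get averaged ranks).
ranks: |2|->2.5, |8|->7, |3|->4, |6|->6, |4|->5, |2|->2.5, |1|->1
Step 3: Attach original signs; sum ranks with positive sign and with negative sign.
W+ = 2.5 + 6 + 2.5 + 1 = 12
W- = 7 + 4 + 5 = 16
(Check: W+ + W- = 28 should equal n(n+1)/2 = 28.)
Step 4: Test statistic W = min(W+, W-) = 12.
Step 5: Ties in |d|, so use the tie-corrected normal approximation.
        E[W] = n(n+1)/4 = 7*8/4 = 14.
        Tie groups: |d|=2 (t=2); sum(t^3 - t) = 6.
        Var[W] = n(n+1)(2n+1)/24 - sum(t^3-t)/48 = 840/24 - 6/48 = 34.875.
        z = (W - E[W]) / sqrt(Var[W]) = (12 - 14) / 5.9055 = -0.3387.
        Two-sided p = 2*Phi(z) = 0.734861.
Step 6: alpha = 0.05. fail to reject H0.

W+ = 12, W- = 16, W = min = 12, p = 0.734861, fail to reject H0.


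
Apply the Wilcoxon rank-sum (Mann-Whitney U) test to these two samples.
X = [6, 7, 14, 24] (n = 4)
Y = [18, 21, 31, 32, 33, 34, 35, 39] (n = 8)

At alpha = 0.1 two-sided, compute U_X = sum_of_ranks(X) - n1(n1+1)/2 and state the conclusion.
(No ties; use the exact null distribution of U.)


Step 1: Combine and sort all 12 observations; assign midranks.
sorted (value, group): (6,X), (7,X), (14,X), (18,Y), (21,Y), (24,X), (31,Y), (32,Y), (33,Y), (34,Y), (35,Y), (39,Y)
ranks: 6->1, 7->2, 14->3, 18->4, 21->5, 24->6, 31->7, 32->8, 33->9, 34->10, 35->11, 39->12
Step 2: Rank sum for X: R1 = 1 + 2 + 3 + 6 = 12.
Step 3: U_X = R1 - n1(n1+1)/2 = 12 - 4*5/2 = 12 - 10 = 2.
       U_Y = n1*n2 - U_X = 32 - 2 = 30.
Step 4: No ties, so the exact null distribution of U (based on enumerating the C(12,4) = 495 equally likely rank assignments) gives the two-sided p-value.
Step 5: p-value = 0.016162; compare to alpha = 0.1. reject H0.

U_X = 2, p = 0.016162, reject H0 at alpha = 0.1.


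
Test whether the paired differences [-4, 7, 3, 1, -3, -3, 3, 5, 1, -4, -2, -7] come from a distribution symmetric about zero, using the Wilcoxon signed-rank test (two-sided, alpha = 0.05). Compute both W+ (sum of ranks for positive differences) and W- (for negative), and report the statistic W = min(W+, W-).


Step 1: Drop any zero differences (none here) and take |d_i|.
|d| = [4, 7, 3, 1, 3, 3, 3, 5, 1, 4, 2, 7]
Step 2: Midrank |d_i| (ties get averaged ranks).
ranks: |4|->8.5, |7|->11.5, |3|->5.5, |1|->1.5, |3|->5.5, |3|->5.5, |3|->5.5, |5|->10, |1|->1.5, |4|->8.5, |2|->3, |7|->11.5
Step 3: Attach original signs; sum ranks with positive sign and with negative sign.
W+ = 11.5 + 5.5 + 1.5 + 5.5 + 10 + 1.5 = 35.5
W- = 8.5 + 5.5 + 5.5 + 8.5 + 3 + 11.5 = 42.5
(Check: W+ + W- = 78 should equal n(n+1)/2 = 78.)
Step 4: Test statistic W = min(W+, W-) = 35.5.
Step 5: Ties in |d|, so use the tie-corrected normal approximation.
        E[W] = n(n+1)/4 = 12*13/4 = 39.
        Tie groups: |d|=1 (t=2), |d|=3 (t=4), |d|=4 (t=2), |d|=7 (t=2); sum(t^3 - t) = 78.
        Var[W] = n(n+1)(2n+1)/24 - sum(t^3-t)/48 = 3900/24 - 78/48 = 160.875.
        z = (W - E[W]) / sqrt(Var[W]) = (35.5 - 39) / 12.6837 = -0.2759.
        Two-sided p = 2*Phi(z) = 0.782590.
Step 6: alpha = 0.05. fail to reject H0.

W+ = 35.5, W- = 42.5, W = min = 35.5, p = 0.782590, fail to reject H0.


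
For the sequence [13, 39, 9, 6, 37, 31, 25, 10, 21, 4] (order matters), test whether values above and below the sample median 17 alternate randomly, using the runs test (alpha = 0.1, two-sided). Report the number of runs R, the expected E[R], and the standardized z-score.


Step 1: Compute median = 17; label A = above, B = below.
Labels in order: BABBAAABAB  (n_A = 5, n_B = 5)
Step 2: Count runs R = 7.
Step 3: Under H0 (random ordering), E[R] = 2*n_A*n_B/(n_A+n_B) + 1 = 2*5*5/10 + 1 = 6.0000.
        Var[R] = 2*n_A*n_B*(2*n_A*n_B - n_A - n_B) / ((n_A+n_B)^2 * (n_A+n_B-1)) = 2000/900 = 2.2222.
        SD[R] = 1.4907.
Step 4: Continuity-corrected z = (R - 0.5 - E[R]) / SD[R] = (7 - 0.5 - 6.0000) / 1.4907 = 0.3354.
Step 5: Two-sided p-value via normal approximation = 2*(1 - Phi(|z|)) = 0.737316.
Step 6: alpha = 0.1. fail to reject H0.

R = 7, z = 0.3354, p = 0.737316, fail to reject H0.


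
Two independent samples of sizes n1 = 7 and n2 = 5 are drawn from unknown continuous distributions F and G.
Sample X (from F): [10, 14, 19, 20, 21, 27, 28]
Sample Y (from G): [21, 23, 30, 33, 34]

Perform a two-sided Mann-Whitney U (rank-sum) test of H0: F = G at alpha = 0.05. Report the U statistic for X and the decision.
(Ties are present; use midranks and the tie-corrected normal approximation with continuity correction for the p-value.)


Step 1: Combine and sort all 12 observations; assign midranks.
sorted (value, group): (10,X), (14,X), (19,X), (20,X), (21,X), (21,Y), (23,Y), (27,X), (28,X), (30,Y), (33,Y), (34,Y)
ranks: 10->1, 14->2, 19->3, 20->4, 21->5.5, 21->5.5, 23->7, 27->8, 28->9, 30->10, 33->11, 34->12
Step 2: Rank sum for X: R1 = 1 + 2 + 3 + 4 + 5.5 + 8 + 9 = 32.5.
Step 3: U_X = R1 - n1(n1+1)/2 = 32.5 - 7*8/2 = 32.5 - 28 = 4.5.
       U_Y = n1*n2 - U_X = 35 - 4.5 = 30.5.
Step 4: Ties are present, so use the tie-corrected normal approximation (with continuity correction) for the p-value.
Step 5: p-value = 0.041997; compare to alpha = 0.05. reject H0.

U_X = 4.5, p = 0.041997, reject H0 at alpha = 0.05.


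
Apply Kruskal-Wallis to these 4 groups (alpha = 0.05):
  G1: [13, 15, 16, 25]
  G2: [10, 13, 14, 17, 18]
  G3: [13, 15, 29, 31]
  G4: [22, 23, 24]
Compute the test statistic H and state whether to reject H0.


Step 1: Combine all N = 16 observations and assign midranks.
sorted (value, group, rank): (10,G2,1), (13,G1,3), (13,G2,3), (13,G3,3), (14,G2,5), (15,G1,6.5), (15,G3,6.5), (16,G1,8), (17,G2,9), (18,G2,10), (22,G4,11), (23,G4,12), (24,G4,13), (25,G1,14), (29,G3,15), (31,G3,16)
Step 2: Sum ranks within each group.
R_1 = 31.5 (n_1 = 4)
R_2 = 28 (n_2 = 5)
R_3 = 40.5 (n_3 = 4)
R_4 = 36 (n_4 = 3)
Step 3: H = 12/(N(N+1)) * sum(R_i^2/n_i) - 3(N+1)
     = 12/(16*17) * (31.5^2/4 + 28^2/5 + 40.5^2/4 + 36^2/3) - 3*17
     = 0.044118 * 1246.92 - 51
     = 4.011397.
Step 4: Ties present; correction factor C = 1 - 30/(16^3 - 16) = 0.992647. Corrected H = 4.011397 / 0.992647 = 4.041111.
Step 5: Under H0, H ~ chi^2(3); p-value = 0.257059.
Step 6: alpha = 0.05. fail to reject H0.

H = 4.0411, df = 3, p = 0.257059, fail to reject H0.


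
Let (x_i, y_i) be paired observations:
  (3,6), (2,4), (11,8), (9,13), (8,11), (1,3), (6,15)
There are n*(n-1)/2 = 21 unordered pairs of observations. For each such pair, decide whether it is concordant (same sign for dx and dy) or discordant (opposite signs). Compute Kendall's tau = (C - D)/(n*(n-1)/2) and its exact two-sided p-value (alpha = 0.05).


Step 1: Enumerate the 21 unordered pairs (i,j) with i<j and classify each by sign(x_j-x_i) * sign(y_j-y_i).
  (1,2):dx=-1,dy=-2->C; (1,3):dx=+8,dy=+2->C; (1,4):dx=+6,dy=+7->C; (1,5):dx=+5,dy=+5->C
  (1,6):dx=-2,dy=-3->C; (1,7):dx=+3,dy=+9->C; (2,3):dx=+9,dy=+4->C; (2,4):dx=+7,dy=+9->C
  (2,5):dx=+6,dy=+7->C; (2,6):dx=-1,dy=-1->C; (2,7):dx=+4,dy=+11->C; (3,4):dx=-2,dy=+5->D
  (3,5):dx=-3,dy=+3->D; (3,6):dx=-10,dy=-5->C; (3,7):dx=-5,dy=+7->D; (4,5):dx=-1,dy=-2->C
  (4,6):dx=-8,dy=-10->C; (4,7):dx=-3,dy=+2->D; (5,6):dx=-7,dy=-8->C; (5,7):dx=-2,dy=+4->D
  (6,7):dx=+5,dy=+12->C
Step 2: C = 16, D = 5, total pairs = 21.
Step 3: tau = (C - D)/(n(n-1)/2) = (16 - 5)/21 = 0.523810.
Step 4: Exact two-sided p-value (enumerate n! = 5040 permutations of y under H0): p = 0.136111.
Step 5: alpha = 0.05. fail to reject H0.

tau_b = 0.5238 (C=16, D=5), p = 0.136111, fail to reject H0.


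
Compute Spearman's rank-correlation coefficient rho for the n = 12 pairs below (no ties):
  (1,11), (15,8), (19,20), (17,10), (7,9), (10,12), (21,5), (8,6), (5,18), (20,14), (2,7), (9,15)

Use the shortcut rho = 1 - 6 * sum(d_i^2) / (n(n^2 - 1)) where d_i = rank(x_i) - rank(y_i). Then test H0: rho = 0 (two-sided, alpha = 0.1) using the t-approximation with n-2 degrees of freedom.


Step 1: Rank x and y separately (midranks; no ties here).
rank(x): 1->1, 15->8, 19->10, 17->9, 7->4, 10->7, 21->12, 8->5, 5->3, 20->11, 2->2, 9->6
rank(y): 11->7, 8->4, 20->12, 10->6, 9->5, 12->8, 5->1, 6->2, 18->11, 14->9, 7->3, 15->10
Step 2: d_i = R_x(i) - R_y(i); compute d_i^2.
  (1-7)^2=36, (8-4)^2=16, (10-12)^2=4, (9-6)^2=9, (4-5)^2=1, (7-8)^2=1, (12-1)^2=121, (5-2)^2=9, (3-11)^2=64, (11-9)^2=4, (2-3)^2=1, (6-10)^2=16
sum(d^2) = 282.
Step 3: rho = 1 - 6*282 / (12*(12^2 - 1)) = 1 - 1692/1716 = 0.013986.
Step 4: Under H0, t = rho * sqrt((n-2)/(1-rho^2)) = 0.0442 ~ t(10).
Step 5: Two-sided p-value from the t-distribution with 10 df = 0.965590.
Step 6: alpha = 0.1. fail to reject H0.

rho = 0.0140, p = 0.965590, fail to reject H0 at alpha = 0.1.


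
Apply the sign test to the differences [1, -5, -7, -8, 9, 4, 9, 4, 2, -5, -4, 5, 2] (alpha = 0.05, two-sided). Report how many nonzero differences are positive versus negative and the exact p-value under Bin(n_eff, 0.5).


Step 1: Discard zero differences. Original n = 13; n_eff = number of nonzero differences = 13.
Nonzero differences (with sign): +1, -5, -7, -8, +9, +4, +9, +4, +2, -5, -4, +5, +2
Step 2: Count signs: positive = 8, negative = 5.
Step 3: Under H0: P(positive) = 0.5, so the number of positives S ~ Bin(13, 0.5).
Step 4: Two-sided exact p-value = sum of Bin(13,0.5) probabilities at or below the observed probability = 0.581055.
Step 5: alpha = 0.05. fail to reject H0.

n_eff = 13, pos = 8, neg = 5, p = 0.581055, fail to reject H0.


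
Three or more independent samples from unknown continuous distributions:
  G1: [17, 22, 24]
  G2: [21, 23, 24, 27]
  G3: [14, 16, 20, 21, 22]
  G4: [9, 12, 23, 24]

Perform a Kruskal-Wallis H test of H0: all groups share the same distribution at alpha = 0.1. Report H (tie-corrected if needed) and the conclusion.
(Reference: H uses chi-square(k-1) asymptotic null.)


Step 1: Combine all N = 16 observations and assign midranks.
sorted (value, group, rank): (9,G4,1), (12,G4,2), (14,G3,3), (16,G3,4), (17,G1,5), (20,G3,6), (21,G2,7.5), (21,G3,7.5), (22,G1,9.5), (22,G3,9.5), (23,G2,11.5), (23,G4,11.5), (24,G1,14), (24,G2,14), (24,G4,14), (27,G2,16)
Step 2: Sum ranks within each group.
R_1 = 28.5 (n_1 = 3)
R_2 = 49 (n_2 = 4)
R_3 = 30 (n_3 = 5)
R_4 = 28.5 (n_4 = 4)
Step 3: H = 12/(N(N+1)) * sum(R_i^2/n_i) - 3(N+1)
     = 12/(16*17) * (28.5^2/3 + 49^2/4 + 30^2/5 + 28.5^2/4) - 3*17
     = 0.044118 * 1254.06 - 51
     = 4.326287.
Step 4: Ties present; correction factor C = 1 - 42/(16^3 - 16) = 0.989706. Corrected H = 4.326287 / 0.989706 = 4.371285.
Step 5: Under H0, H ~ chi^2(3); p-value = 0.224063.
Step 6: alpha = 0.1. fail to reject H0.

H = 4.3713, df = 3, p = 0.224063, fail to reject H0.


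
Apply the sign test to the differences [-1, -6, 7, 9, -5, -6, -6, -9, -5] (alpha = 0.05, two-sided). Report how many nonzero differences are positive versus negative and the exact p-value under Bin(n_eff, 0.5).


Step 1: Discard zero differences. Original n = 9; n_eff = number of nonzero differences = 9.
Nonzero differences (with sign): -1, -6, +7, +9, -5, -6, -6, -9, -5
Step 2: Count signs: positive = 2, negative = 7.
Step 3: Under H0: P(positive) = 0.5, so the number of positives S ~ Bin(9, 0.5).
Step 4: Two-sided exact p-value = sum of Bin(9,0.5) probabilities at or below the observed probability = 0.179688.
Step 5: alpha = 0.05. fail to reject H0.

n_eff = 9, pos = 2, neg = 7, p = 0.179688, fail to reject H0.


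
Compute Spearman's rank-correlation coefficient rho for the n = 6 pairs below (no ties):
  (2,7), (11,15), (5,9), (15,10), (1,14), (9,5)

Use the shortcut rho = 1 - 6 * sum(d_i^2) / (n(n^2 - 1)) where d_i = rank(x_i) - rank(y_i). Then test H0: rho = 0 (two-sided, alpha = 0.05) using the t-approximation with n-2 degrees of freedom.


Step 1: Rank x and y separately (midranks; no ties here).
rank(x): 2->2, 11->5, 5->3, 15->6, 1->1, 9->4
rank(y): 7->2, 15->6, 9->3, 10->4, 14->5, 5->1
Step 2: d_i = R_x(i) - R_y(i); compute d_i^2.
  (2-2)^2=0, (5-6)^2=1, (3-3)^2=0, (6-4)^2=4, (1-5)^2=16, (4-1)^2=9
sum(d^2) = 30.
Step 3: rho = 1 - 6*30 / (6*(6^2 - 1)) = 1 - 180/210 = 0.142857.
Step 4: Under H0, t = rho * sqrt((n-2)/(1-rho^2)) = 0.2887 ~ t(4).
Step 5: Two-sided p-value from the t-distribution with 4 df = 0.787172.
Step 6: alpha = 0.05. fail to reject H0.

rho = 0.1429, p = 0.787172, fail to reject H0 at alpha = 0.05.


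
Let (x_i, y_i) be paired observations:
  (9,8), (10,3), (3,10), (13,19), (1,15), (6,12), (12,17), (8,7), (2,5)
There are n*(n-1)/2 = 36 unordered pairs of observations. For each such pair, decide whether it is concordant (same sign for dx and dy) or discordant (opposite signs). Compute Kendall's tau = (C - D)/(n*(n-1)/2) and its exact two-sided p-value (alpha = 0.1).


Step 1: Enumerate the 36 unordered pairs (i,j) with i<j and classify each by sign(x_j-x_i) * sign(y_j-y_i).
  (1,2):dx=+1,dy=-5->D; (1,3):dx=-6,dy=+2->D; (1,4):dx=+4,dy=+11->C; (1,5):dx=-8,dy=+7->D
  (1,6):dx=-3,dy=+4->D; (1,7):dx=+3,dy=+9->C; (1,8):dx=-1,dy=-1->C; (1,9):dx=-7,dy=-3->C
  (2,3):dx=-7,dy=+7->D; (2,4):dx=+3,dy=+16->C; (2,5):dx=-9,dy=+12->D; (2,6):dx=-4,dy=+9->D
  (2,7):dx=+2,dy=+14->C; (2,8):dx=-2,dy=+4->D; (2,9):dx=-8,dy=+2->D; (3,4):dx=+10,dy=+9->C
  (3,5):dx=-2,dy=+5->D; (3,6):dx=+3,dy=+2->C; (3,7):dx=+9,dy=+7->C; (3,8):dx=+5,dy=-3->D
  (3,9):dx=-1,dy=-5->C; (4,5):dx=-12,dy=-4->C; (4,6):dx=-7,dy=-7->C; (4,7):dx=-1,dy=-2->C
  (4,8):dx=-5,dy=-12->C; (4,9):dx=-11,dy=-14->C; (5,6):dx=+5,dy=-3->D; (5,7):dx=+11,dy=+2->C
  (5,8):dx=+7,dy=-8->D; (5,9):dx=+1,dy=-10->D; (6,7):dx=+6,dy=+5->C; (6,8):dx=+2,dy=-5->D
  (6,9):dx=-4,dy=-7->C; (7,8):dx=-4,dy=-10->C; (7,9):dx=-10,dy=-12->C; (8,9):dx=-6,dy=-2->C
Step 2: C = 21, D = 15, total pairs = 36.
Step 3: tau = (C - D)/(n(n-1)/2) = (21 - 15)/36 = 0.166667.
Step 4: Exact two-sided p-value (enumerate n! = 362880 permutations of y under H0): p = 0.612202.
Step 5: alpha = 0.1. fail to reject H0.

tau_b = 0.1667 (C=21, D=15), p = 0.612202, fail to reject H0.


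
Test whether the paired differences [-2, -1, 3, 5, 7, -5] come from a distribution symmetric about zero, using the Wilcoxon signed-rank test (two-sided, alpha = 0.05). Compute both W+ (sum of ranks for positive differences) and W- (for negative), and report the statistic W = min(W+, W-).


Step 1: Drop any zero differences (none here) and take |d_i|.
|d| = [2, 1, 3, 5, 7, 5]
Step 2: Midrank |d_i| (ties get averaged ranks).
ranks: |2|->2, |1|->1, |3|->3, |5|->4.5, |7|->6, |5|->4.5
Step 3: Attach original signs; sum ranks with positive sign and with negative sign.
W+ = 3 + 4.5 + 6 = 13.5
W- = 2 + 1 + 4.5 = 7.5
(Check: W+ + W- = 21 should equal n(n+1)/2 = 21.)
Step 4: Test statistic W = min(W+, W-) = 7.5.
Step 5: Ties in |d|, so use the tie-corrected normal approximation.
        E[W] = n(n+1)/4 = 6*7/4 = 10.5.
        Tie groups: |d|=5 (t=2); sum(t^3 - t) = 6.
        Var[W] = n(n+1)(2n+1)/24 - sum(t^3-t)/48 = 546/24 - 6/48 = 22.625.
        z = (W - E[W]) / sqrt(Var[W]) = (7.5 - 10.5) / 4.7566 = -0.6307.
        Two-sided p = 2*Phi(z) = 0.528233.
Step 6: alpha = 0.05. fail to reject H0.

W+ = 13.5, W- = 7.5, W = min = 7.5, p = 0.528233, fail to reject H0.


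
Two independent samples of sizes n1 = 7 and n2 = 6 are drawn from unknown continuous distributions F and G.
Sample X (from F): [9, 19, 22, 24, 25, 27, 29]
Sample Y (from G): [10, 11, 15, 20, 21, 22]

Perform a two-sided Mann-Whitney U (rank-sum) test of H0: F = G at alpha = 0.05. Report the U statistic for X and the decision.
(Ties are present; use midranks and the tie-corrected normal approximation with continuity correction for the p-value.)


Step 1: Combine and sort all 13 observations; assign midranks.
sorted (value, group): (9,X), (10,Y), (11,Y), (15,Y), (19,X), (20,Y), (21,Y), (22,X), (22,Y), (24,X), (25,X), (27,X), (29,X)
ranks: 9->1, 10->2, 11->3, 15->4, 19->5, 20->6, 21->7, 22->8.5, 22->8.5, 24->10, 25->11, 27->12, 29->13
Step 2: Rank sum for X: R1 = 1 + 5 + 8.5 + 10 + 11 + 12 + 13 = 60.5.
Step 3: U_X = R1 - n1(n1+1)/2 = 60.5 - 7*8/2 = 60.5 - 28 = 32.5.
       U_Y = n1*n2 - U_X = 42 - 32.5 = 9.5.
Step 4: Ties are present, so use the tie-corrected normal approximation (with continuity correction) for the p-value.
Step 5: p-value = 0.115582; compare to alpha = 0.05. fail to reject H0.

U_X = 32.5, p = 0.115582, fail to reject H0 at alpha = 0.05.


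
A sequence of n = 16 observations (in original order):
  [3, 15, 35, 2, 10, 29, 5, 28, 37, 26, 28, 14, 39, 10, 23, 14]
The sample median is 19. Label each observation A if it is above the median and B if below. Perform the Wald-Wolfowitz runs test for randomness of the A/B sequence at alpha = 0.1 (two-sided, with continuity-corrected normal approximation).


Step 1: Compute median = 19; label A = above, B = below.
Labels in order: BBABBABAAAABABAB  (n_A = 8, n_B = 8)
Step 2: Count runs R = 11.
Step 3: Under H0 (random ordering), E[R] = 2*n_A*n_B/(n_A+n_B) + 1 = 2*8*8/16 + 1 = 9.0000.
        Var[R] = 2*n_A*n_B*(2*n_A*n_B - n_A - n_B) / ((n_A+n_B)^2 * (n_A+n_B-1)) = 14336/3840 = 3.7333.
        SD[R] = 1.9322.
Step 4: Continuity-corrected z = (R - 0.5 - E[R]) / SD[R] = (11 - 0.5 - 9.0000) / 1.9322 = 0.7763.
Step 5: Two-sided p-value via normal approximation = 2*(1 - Phi(|z|)) = 0.437558.
Step 6: alpha = 0.1. fail to reject H0.

R = 11, z = 0.7763, p = 0.437558, fail to reject H0.


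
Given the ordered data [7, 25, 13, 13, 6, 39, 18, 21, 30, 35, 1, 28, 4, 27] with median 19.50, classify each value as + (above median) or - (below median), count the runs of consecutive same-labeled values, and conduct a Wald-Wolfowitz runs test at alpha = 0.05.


Step 1: Compute median = 19.50; label A = above, B = below.
Labels in order: BABBBABAAABABA  (n_A = 7, n_B = 7)
Step 2: Count runs R = 10.
Step 3: Under H0 (random ordering), E[R] = 2*n_A*n_B/(n_A+n_B) + 1 = 2*7*7/14 + 1 = 8.0000.
        Var[R] = 2*n_A*n_B*(2*n_A*n_B - n_A - n_B) / ((n_A+n_B)^2 * (n_A+n_B-1)) = 8232/2548 = 3.2308.
        SD[R] = 1.7974.
Step 4: Continuity-corrected z = (R - 0.5 - E[R]) / SD[R] = (10 - 0.5 - 8.0000) / 1.7974 = 0.8345.
Step 5: Two-sided p-value via normal approximation = 2*(1 - Phi(|z|)) = 0.403986.
Step 6: alpha = 0.05. fail to reject H0.

R = 10, z = 0.8345, p = 0.403986, fail to reject H0.


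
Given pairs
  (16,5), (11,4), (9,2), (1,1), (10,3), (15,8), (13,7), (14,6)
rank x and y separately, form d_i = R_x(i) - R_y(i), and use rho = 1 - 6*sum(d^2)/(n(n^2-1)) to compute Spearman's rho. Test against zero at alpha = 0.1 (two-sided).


Step 1: Rank x and y separately (midranks; no ties here).
rank(x): 16->8, 11->4, 9->2, 1->1, 10->3, 15->7, 13->5, 14->6
rank(y): 5->5, 4->4, 2->2, 1->1, 3->3, 8->8, 7->7, 6->6
Step 2: d_i = R_x(i) - R_y(i); compute d_i^2.
  (8-5)^2=9, (4-4)^2=0, (2-2)^2=0, (1-1)^2=0, (3-3)^2=0, (7-8)^2=1, (5-7)^2=4, (6-6)^2=0
sum(d^2) = 14.
Step 3: rho = 1 - 6*14 / (8*(8^2 - 1)) = 1 - 84/504 = 0.833333.
Step 4: Under H0, t = rho * sqrt((n-2)/(1-rho^2)) = 3.6927 ~ t(6).
Step 5: Two-sided p-value from the t-distribution with 6 df = 0.010176.
Step 6: alpha = 0.1. reject H0.

rho = 0.8333, p = 0.010176, reject H0 at alpha = 0.1.


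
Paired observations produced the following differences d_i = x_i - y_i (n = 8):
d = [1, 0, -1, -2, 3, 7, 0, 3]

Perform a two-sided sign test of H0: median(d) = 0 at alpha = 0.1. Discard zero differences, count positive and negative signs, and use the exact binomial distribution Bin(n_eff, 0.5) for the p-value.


Step 1: Discard zero differences. Original n = 8; n_eff = number of nonzero differences = 6.
Nonzero differences (with sign): +1, -1, -2, +3, +7, +3
Step 2: Count signs: positive = 4, negative = 2.
Step 3: Under H0: P(positive) = 0.5, so the number of positives S ~ Bin(6, 0.5).
Step 4: Two-sided exact p-value = sum of Bin(6,0.5) probabilities at or below the observed probability = 0.687500.
Step 5: alpha = 0.1. fail to reject H0.

n_eff = 6, pos = 4, neg = 2, p = 0.687500, fail to reject H0.
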